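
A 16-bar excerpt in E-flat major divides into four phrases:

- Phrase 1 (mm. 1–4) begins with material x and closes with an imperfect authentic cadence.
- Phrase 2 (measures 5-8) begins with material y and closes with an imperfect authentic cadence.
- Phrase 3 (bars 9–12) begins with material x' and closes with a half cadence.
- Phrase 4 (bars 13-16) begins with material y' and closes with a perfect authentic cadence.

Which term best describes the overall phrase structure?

parallel double period

Four phrases in two halves: the first half (mm. 1–8) ends with an imperfect authentic cadence, the second (measures 9–16) with a perfect authentic cadence — a large antecedent–consequent pair, i.e. a double period.
Phrase 3 begins with the same material as phrase 1, making it parallel.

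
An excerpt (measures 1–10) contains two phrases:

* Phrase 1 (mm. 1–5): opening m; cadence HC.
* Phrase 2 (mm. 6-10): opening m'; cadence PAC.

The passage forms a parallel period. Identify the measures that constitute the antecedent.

measures 1–5

The antecedent is the phrase ending with the weaker cadence (half cadence, phrase 1) and the consequent the one ending more conclusively (perfect authentic cadence, phrase 2); the antecedent is mm. 1–5.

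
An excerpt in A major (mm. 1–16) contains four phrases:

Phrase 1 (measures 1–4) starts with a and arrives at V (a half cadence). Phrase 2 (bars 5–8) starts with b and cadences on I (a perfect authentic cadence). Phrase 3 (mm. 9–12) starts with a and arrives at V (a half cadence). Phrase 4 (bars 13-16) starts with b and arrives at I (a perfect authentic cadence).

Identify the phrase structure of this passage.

repeated period

The cadence pattern HC–PAC–HC–PAC is weak–strong twice, and phrases 3–4 restate phrases 1–2: a period heard twice, not a double period (which would end weakly at phrase 2).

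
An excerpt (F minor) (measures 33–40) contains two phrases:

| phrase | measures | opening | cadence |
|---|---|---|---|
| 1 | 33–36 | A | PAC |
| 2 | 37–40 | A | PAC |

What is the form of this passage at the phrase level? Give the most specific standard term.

Both phrases have the same opening (A) and the same cadence (perfect authentic cadence): the second is a restatement, not a consequent, so this is a repeated phrase rather than a period.

repeated phrase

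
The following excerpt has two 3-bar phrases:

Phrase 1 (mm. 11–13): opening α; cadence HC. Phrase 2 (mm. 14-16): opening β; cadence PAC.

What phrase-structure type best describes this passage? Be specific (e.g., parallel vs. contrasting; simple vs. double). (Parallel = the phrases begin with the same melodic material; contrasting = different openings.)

Phrase 1 ends with a half cadence (weaker) and phrase 2 with a perfect authentic cadence (stronger): antecedent + consequent = a period.
The two phrases open with different material (α / β), so the period is contrasting.

contrasting period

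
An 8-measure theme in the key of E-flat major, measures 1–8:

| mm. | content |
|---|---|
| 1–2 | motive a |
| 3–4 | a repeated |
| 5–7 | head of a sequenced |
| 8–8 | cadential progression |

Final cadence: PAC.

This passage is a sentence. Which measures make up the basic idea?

The presentation of a sentence is the basic idea (mm. 1–2) plus its repetition (mm. 3–4); the basic idea is therefore mm. 1–2.

measures 1–2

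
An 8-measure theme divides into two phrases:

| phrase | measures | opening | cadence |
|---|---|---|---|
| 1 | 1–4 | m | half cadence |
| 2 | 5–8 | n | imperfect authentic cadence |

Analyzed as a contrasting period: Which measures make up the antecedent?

The antecedent is the phrase ending with the weaker cadence (half cadence, phrase 1) and the consequent the one ending more conclusively (imperfect authentic cadence, phrase 2); the antecedent is measures 1–4.

measures 1–4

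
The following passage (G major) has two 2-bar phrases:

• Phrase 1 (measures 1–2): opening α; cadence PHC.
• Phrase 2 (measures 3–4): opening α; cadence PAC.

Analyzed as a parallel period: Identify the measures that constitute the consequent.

measures 3–4

The antecedent is the phrase ending with the weaker cadence (Phrygian half cadence, phrase 1) and the consequent the one ending more conclusively (perfect authentic cadence, phrase 2); the consequent is mm. 3–4.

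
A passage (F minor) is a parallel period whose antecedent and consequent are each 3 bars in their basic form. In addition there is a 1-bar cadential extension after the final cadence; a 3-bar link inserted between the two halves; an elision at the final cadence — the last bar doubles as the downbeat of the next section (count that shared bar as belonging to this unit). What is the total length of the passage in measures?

Basic parallel period: 3 + 3 = 6 bars.
6 (basic form) + 1 (cadential extension) + 3 (link) = 10.
The elision shares a bar with the next section but does not change this unit's count.

10 measures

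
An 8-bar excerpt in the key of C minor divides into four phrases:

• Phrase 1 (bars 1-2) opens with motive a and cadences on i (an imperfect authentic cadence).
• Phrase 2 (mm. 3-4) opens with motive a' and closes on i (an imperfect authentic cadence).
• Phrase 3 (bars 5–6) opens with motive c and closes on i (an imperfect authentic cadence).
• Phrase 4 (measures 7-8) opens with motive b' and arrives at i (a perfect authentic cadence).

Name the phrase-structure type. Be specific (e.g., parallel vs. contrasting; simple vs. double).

contrasting double period

Four phrases in two halves: the first half (mm. 1–4) ends with an imperfect authentic cadence, the second (bars 5–8) with a perfect authentic cadence — a large antecedent–consequent pair, i.e. a double period.
Phrase 3 begins with different material from phrase 1, making it contrasting.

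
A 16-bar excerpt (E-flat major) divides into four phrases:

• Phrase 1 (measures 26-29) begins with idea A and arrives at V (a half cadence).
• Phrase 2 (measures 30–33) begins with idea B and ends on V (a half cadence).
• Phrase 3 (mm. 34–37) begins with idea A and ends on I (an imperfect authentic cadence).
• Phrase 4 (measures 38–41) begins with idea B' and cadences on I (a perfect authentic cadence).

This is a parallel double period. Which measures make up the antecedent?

measures 26–33

In a double period the first pair of phrases (ending half cadence) is the large antecedent and the second pair (ending perfect authentic cadence) is the large consequent; the antecedent is measures 26–33.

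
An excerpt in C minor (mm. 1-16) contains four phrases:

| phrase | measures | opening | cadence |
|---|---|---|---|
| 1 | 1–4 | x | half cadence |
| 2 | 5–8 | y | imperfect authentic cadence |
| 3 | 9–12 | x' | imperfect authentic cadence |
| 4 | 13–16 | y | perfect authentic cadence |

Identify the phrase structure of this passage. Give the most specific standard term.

parallel double period

Four phrases in two halves: the first half (bars 1–8) ends with an imperfect authentic cadence, the second (mm. 9-16) with a perfect authentic cadence — a large antecedent–consequent pair, i.e. a double period.
Phrase 3 begins with the same material as phrase 1, making it parallel.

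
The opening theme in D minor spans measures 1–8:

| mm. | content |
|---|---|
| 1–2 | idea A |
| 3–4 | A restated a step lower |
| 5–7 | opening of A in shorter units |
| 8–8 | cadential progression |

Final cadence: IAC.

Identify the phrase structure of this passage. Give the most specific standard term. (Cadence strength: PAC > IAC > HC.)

sentence

Basic idea (mm. 1–2) + its repetition (measures 3-4) form the presentation; fragmentation and cadence (measures 5–8) form the continuation — the 8-bar whole is a sentence.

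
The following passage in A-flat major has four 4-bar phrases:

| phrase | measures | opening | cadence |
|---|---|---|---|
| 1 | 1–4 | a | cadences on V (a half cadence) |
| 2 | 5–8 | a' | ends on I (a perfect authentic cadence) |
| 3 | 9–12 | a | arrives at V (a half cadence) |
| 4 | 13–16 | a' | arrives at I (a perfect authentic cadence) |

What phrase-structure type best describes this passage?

repeated period

The cadence pattern HC–PAC–HC–PAC is weak–strong twice, and phrases 3–4 restate phrases 1–2: a period heard twice, not a double period (which would end weakly at phrase 2).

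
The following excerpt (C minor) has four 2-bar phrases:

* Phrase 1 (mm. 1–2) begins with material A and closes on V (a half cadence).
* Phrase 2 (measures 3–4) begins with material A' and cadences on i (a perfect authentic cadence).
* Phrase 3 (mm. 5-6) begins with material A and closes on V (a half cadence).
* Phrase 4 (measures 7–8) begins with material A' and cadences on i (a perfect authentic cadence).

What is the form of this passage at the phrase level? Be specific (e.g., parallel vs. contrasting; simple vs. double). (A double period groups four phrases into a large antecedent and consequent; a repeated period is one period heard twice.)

repeated period

The cadence pattern HC–PAC–HC–PAC is weak–strong twice, and phrases 3–4 restate phrases 1–2: a period heard twice, not a double period (which would end weakly at phrase 2).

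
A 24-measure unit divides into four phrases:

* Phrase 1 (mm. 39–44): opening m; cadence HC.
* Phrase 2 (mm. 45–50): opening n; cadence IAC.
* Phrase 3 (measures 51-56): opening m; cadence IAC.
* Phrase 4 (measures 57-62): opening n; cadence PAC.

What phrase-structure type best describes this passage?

Four phrases in two halves: the first half (mm. 39–50) ends with an imperfect authentic cadence, the second (bars 51–62) with a perfect authentic cadence — a large antecedent–consequent pair, i.e. a double period.
Phrase 3 begins with the same material as phrase 1, making it parallel.

parallel double period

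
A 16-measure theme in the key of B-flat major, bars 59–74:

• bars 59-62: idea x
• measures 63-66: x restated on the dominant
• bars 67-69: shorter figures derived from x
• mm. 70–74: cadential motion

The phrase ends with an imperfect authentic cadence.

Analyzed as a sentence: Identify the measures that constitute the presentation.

The presentation of a sentence is the basic idea (bars 59–62) plus its repetition (measures 63–66); the presentation is therefore mm. 59–66.

measures 59–66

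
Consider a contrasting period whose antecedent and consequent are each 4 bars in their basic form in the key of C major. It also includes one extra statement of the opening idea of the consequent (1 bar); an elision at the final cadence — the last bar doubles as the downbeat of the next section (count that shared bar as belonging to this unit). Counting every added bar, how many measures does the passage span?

9 measures

Basic contrasting period: 4 + 4 = 8 bars.
8 (basic form) + 1 (extra statement) = 9.
The elision shares a bar with the next section but does not change this unit's count.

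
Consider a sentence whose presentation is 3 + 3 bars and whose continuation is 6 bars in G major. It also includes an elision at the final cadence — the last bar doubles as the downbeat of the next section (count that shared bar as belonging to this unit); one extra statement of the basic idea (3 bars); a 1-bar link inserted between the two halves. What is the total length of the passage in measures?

16 measures

Basic sentence: 3 + 3 + 6 = 12 bars.
12 (basic form) + 3 (extra statement) + 1 (link) = 16.
The elision shares a bar with the next section but does not change this unit's count.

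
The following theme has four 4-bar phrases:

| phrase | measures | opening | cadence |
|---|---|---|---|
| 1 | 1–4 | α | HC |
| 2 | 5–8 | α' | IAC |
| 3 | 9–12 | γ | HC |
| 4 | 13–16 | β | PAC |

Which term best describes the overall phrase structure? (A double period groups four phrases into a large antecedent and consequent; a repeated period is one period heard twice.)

Four phrases in two halves: the first half (mm. 1–8) ends with an imperfect authentic cadence, the second (measures 9–16) with a perfect authentic cadence — a large antecedent–consequent pair, i.e. a double period.
Phrase 3 begins with different material from phrase 1, making it contrasting.

contrasting double period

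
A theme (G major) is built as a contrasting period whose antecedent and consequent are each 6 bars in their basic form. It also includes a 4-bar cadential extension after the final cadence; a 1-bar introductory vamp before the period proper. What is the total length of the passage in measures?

Basic contrasting period: 6 + 6 = 12 bars.
12 (basic form) + 4 (cadential extension) + 1 (introduction) = 17.

17 measures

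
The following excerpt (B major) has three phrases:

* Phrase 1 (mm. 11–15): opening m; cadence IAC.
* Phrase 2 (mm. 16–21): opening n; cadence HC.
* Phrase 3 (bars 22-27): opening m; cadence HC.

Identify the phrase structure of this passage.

phrase group

The final phrase closes with a half cadence, which is not stronger than the preceding half cadence; the 3 phrases lack an overall antecedent–consequent design and so form a phrase group.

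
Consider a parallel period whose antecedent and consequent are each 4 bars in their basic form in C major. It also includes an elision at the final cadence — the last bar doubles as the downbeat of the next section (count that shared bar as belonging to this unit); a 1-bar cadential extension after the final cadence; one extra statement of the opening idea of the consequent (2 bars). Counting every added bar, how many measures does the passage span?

Basic parallel period: 4 + 4 = 8 bars.
8 (basic form) + 1 (cadential extension) + 2 (extra statement) = 11.
The elision shares a bar with the next section but does not change this unit's count.

11 measures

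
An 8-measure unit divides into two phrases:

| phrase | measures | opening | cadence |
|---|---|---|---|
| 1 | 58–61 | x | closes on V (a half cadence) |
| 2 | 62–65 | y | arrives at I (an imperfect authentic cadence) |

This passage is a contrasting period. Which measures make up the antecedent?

The antecedent is the phrase ending with the weaker cadence (half cadence, phrase 1) and the consequent the one ending more conclusively (imperfect authentic cadence, phrase 2); the antecedent is mm. 58–61.

measures 58–61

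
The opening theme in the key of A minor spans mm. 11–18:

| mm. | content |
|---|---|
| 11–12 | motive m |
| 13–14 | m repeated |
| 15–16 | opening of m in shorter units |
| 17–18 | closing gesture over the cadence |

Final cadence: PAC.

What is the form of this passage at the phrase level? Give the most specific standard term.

Basic idea (measures 11–12) + its repetition (bars 13–14) form the presentation; fragmentation and cadence (bars 15-18) form the continuation — the 8-bar whole is a sentence.

sentence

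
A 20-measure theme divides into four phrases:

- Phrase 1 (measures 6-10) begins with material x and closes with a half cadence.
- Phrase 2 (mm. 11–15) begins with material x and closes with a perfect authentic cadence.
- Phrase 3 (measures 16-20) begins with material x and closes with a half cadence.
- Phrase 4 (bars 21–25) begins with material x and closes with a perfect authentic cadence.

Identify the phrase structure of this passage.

The cadence pattern HC–PAC–HC–PAC is weak–strong twice, and phrases 3–4 restate phrases 1–2: a period heard twice, not a double period (which would end weakly at phrase 2).

repeated period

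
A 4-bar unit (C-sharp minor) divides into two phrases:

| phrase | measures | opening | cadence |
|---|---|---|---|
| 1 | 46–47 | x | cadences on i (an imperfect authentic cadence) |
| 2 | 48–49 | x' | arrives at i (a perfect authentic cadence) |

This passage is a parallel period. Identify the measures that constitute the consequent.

measures 48–49

The antecedent is the phrase ending with the weaker cadence (imperfect authentic cadence, phrase 1) and the consequent the one ending more conclusively (perfect authentic cadence, phrase 2); the consequent is measures 48–49.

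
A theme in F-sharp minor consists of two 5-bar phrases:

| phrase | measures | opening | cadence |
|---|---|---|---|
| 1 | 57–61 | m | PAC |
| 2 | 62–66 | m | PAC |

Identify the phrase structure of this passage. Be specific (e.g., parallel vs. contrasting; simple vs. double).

repeated phrase

Both phrases have the same opening (m) and the same cadence (perfect authentic cadence): the second is a restatement, not a consequent, so this is a repeated phrase rather than a period.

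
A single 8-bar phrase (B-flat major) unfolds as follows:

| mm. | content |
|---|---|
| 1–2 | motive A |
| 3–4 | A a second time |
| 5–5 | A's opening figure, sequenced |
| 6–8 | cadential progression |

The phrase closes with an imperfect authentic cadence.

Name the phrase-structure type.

sentence

Basic idea (bars 1–2) + its repetition (mm. 3-4) form the presentation; fragmentation and cadence (mm. 5-8) form the continuation — the 8-bar whole is a sentence.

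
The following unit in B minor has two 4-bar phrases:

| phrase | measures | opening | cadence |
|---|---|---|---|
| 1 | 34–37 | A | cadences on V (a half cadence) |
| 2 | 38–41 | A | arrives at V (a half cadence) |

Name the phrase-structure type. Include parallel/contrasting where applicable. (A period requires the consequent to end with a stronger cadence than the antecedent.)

Both phrases have the same opening (A) and the same cadence (half cadence): the second is a restatement, not a consequent, so this is a repeated phrase rather than a period.

repeated phrase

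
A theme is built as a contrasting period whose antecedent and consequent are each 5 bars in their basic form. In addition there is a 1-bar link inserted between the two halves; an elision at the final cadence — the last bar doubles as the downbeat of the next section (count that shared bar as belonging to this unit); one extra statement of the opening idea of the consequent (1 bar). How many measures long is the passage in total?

12 measures

Basic contrasting period: 5 + 5 = 10 bars.
10 (basic form) + 1 (link) + 1 (extra statement) = 12.
The elision shares a bar with the next section but does not change this unit's count.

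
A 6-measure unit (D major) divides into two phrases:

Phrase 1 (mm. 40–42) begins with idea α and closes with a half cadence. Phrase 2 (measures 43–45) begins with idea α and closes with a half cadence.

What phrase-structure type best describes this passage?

Both phrases have the same opening (α) and the same cadence (half cadence): the second is a restatement, not a consequent, so this is a repeated phrase rather than a period.

repeated phrase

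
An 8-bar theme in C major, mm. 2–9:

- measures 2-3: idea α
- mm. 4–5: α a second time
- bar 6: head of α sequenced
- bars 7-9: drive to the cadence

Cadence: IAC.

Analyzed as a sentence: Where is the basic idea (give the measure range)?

The presentation of a sentence is the basic idea (mm. 2-3) plus its repetition (measures 4–5); the basic idea is therefore mm. 2-3.

measures 2–3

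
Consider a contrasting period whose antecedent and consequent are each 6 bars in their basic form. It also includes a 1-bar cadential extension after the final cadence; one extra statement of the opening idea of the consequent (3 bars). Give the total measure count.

Basic contrasting period: 6 + 6 = 12 bars.
12 (basic form) + 1 (cadential extension) + 3 (extra statement) = 16.

16 measures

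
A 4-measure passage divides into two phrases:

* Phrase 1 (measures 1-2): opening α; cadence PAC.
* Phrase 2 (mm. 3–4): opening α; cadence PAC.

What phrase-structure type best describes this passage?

Both phrases have the same opening (α) and the same cadence (perfect authentic cadence): the second is a restatement, not a consequent, so this is a repeated phrase rather than a period.

repeated phrase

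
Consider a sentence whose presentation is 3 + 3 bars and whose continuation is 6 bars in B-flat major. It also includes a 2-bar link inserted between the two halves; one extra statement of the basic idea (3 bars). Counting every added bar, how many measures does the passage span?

Basic sentence: 3 + 3 + 6 = 12 bars.
12 (basic form) + 2 (link) + 3 (extra statement) = 17.

17 measures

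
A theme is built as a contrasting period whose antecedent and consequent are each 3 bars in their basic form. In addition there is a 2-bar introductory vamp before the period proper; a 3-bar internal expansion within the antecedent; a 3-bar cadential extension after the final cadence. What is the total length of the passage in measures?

14 measures

Basic contrasting period: 3 + 3 = 6 bars.
6 (basic form) + 2 (introduction) + 3 (internal expansion) + 3 (cadential extension) = 14.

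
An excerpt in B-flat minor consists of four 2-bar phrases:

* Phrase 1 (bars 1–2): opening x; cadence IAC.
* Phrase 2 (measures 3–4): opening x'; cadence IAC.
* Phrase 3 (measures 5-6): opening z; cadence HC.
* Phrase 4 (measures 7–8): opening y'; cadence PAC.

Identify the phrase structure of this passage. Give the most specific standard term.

Four phrases in two halves: the first half (measures 1–4) ends with an imperfect authentic cadence, the second (mm. 5–8) with a perfect authentic cadence — a large antecedent–consequent pair, i.e. a double period.
Phrase 3 begins with different material from phrase 1, making it contrasting.

contrasting double period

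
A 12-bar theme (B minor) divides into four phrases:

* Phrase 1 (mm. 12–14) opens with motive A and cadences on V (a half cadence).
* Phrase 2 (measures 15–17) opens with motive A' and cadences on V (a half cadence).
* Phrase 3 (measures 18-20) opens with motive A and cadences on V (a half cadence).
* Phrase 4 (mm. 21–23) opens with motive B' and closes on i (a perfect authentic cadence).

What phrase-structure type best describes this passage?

Four phrases in two halves: the first half (measures 12–17) ends with a half cadence, the second (measures 18–23) with a perfect authentic cadence — a large antecedent–consequent pair, i.e. a double period.
Phrase 3 begins with the same material as phrase 1, making it parallel.

parallel double period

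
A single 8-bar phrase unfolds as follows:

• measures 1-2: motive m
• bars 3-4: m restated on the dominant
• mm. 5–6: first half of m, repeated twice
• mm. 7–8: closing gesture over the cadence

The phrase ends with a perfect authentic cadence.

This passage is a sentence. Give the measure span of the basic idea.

The presentation of a sentence is the basic idea (mm. 1-2) plus its repetition (mm. 3–4); the basic idea is therefore mm. 1–2.

measures 1–2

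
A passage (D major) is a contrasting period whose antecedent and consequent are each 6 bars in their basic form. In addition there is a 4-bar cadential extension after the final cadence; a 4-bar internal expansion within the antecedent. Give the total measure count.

20 measures

Basic contrasting period: 6 + 6 = 12 bars.
12 (basic form) + 4 (cadential extension) + 4 (internal expansion) = 20.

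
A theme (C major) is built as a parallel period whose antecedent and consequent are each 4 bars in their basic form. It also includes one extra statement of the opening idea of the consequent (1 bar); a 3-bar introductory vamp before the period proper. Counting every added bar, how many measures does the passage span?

12 measures

Basic parallel period: 4 + 4 = 8 bars.
8 (basic form) + 1 (extra statement) + 3 (introduction) = 12.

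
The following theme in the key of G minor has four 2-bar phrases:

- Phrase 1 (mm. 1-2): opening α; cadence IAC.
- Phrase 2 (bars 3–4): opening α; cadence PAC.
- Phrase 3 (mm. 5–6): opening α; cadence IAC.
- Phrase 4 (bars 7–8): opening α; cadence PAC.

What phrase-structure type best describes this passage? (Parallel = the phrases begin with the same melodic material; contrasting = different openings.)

repeated period

The cadence pattern IAC–PAC–IAC–PAC is weak–strong twice, and phrases 3–4 restate phrases 1–2: a period heard twice, not a double period (which would end weakly at phrase 2).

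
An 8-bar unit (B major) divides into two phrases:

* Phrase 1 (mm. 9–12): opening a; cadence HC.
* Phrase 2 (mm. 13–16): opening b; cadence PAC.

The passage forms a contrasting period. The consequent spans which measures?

measures 13–16

The antecedent is the phrase ending with the weaker cadence (half cadence, phrase 1) and the consequent the one ending more conclusively (perfect authentic cadence, phrase 2); the consequent is measures 13-16.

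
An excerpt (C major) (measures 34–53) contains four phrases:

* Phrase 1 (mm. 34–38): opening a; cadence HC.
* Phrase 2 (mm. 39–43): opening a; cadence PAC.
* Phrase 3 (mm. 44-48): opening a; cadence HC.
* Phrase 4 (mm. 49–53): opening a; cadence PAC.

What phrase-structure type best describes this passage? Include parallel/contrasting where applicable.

The cadence pattern HC–PAC–HC–PAC is weak–strong twice, and phrases 3–4 restate phrases 1–2: a period heard twice, not a double period (which would end weakly at phrase 2).

repeated period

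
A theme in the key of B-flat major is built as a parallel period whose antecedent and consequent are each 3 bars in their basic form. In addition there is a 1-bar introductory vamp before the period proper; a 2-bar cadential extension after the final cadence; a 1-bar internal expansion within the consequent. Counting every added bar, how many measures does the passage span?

Basic parallel period: 3 + 3 = 6 bars.
6 (basic form) + 1 (introduction) + 2 (cadential extension) + 1 (internal expansion) = 10.

10 measures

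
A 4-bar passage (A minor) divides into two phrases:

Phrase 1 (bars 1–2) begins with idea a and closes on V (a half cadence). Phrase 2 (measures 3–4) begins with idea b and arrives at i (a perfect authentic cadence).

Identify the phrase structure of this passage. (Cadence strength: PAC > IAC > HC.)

Phrase 1 ends with a half cadence (weaker) and phrase 2 with a perfect authentic cadence (stronger): antecedent + consequent = a period.
The two phrases open with different material (a / b), so the period is contrasting.

contrasting period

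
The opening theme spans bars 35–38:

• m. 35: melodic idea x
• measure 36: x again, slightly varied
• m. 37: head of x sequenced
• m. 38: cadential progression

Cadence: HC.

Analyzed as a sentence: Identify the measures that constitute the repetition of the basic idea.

The presentation of a sentence is the basic idea (measure 35) plus its repetition (m. 36); the repetition of the basic idea is therefore measure 36.

measures 36–36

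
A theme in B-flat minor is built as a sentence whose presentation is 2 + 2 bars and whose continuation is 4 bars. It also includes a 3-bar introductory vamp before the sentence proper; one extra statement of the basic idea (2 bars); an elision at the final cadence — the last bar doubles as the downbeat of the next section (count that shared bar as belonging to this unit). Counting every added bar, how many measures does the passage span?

13 measures

Basic sentence: 2 + 2 + 4 = 8 bars.
8 (basic form) + 3 (introduction) + 2 (extra statement) = 13.
The elision shares a bar with the next section but does not change this unit's count.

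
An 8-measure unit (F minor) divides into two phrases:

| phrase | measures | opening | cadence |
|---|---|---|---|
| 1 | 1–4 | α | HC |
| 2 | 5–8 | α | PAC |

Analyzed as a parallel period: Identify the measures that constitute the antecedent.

The antecedent is the phrase ending with the weaker cadence (half cadence, phrase 1) and the consequent the one ending more conclusively (perfect authentic cadence, phrase 2); the antecedent is mm. 1–4.

measures 1–4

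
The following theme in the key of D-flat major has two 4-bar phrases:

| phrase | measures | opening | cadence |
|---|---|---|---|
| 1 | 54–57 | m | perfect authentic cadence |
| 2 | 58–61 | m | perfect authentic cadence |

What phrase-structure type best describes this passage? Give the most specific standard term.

Both phrases have the same opening (m) and the same cadence (perfect authentic cadence): the second is a restatement, not a consequent, so this is a repeated phrase rather than a period.

repeated phrase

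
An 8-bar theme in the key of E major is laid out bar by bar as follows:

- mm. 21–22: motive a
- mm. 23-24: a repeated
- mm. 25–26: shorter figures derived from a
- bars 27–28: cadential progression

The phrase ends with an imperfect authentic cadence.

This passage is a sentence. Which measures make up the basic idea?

The presentation of a sentence is the basic idea (mm. 21-22) plus its repetition (measures 23–24); the basic idea is therefore bars 21–22.

measures 21–22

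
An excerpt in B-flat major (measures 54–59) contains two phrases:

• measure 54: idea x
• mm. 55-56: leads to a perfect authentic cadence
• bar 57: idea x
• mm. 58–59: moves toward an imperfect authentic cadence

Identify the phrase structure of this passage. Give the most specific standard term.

phrase group

The second phrase closes with an imperfect authentic cadence, which is not stronger than the first phrase's perfect authentic cadence; without a weak→strong cadential pair there is no antecedent–consequent relationship, so this is a phrase group rather than a period.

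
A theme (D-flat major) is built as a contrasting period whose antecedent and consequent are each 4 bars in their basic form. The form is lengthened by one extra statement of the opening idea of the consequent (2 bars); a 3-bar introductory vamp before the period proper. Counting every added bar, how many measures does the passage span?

13 measures

Basic contrasting period: 4 + 4 = 8 bars.
8 (basic form) + 2 (extra statement) + 3 (introduction) = 13.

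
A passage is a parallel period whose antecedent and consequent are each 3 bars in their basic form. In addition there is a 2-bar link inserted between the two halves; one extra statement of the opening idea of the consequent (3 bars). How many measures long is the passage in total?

Basic parallel period: 3 + 3 = 6 bars.
6 (basic form) + 2 (link) + 3 (extra statement) = 11.

11 measures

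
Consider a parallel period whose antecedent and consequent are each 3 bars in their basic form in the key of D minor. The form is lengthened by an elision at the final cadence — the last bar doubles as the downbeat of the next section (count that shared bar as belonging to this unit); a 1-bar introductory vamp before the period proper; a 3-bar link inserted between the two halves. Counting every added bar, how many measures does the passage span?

10 measures

Basic parallel period: 3 + 3 = 6 bars.
6 (basic form) + 1 (introduction) + 3 (link) = 10.
The elision shares a bar with the next section but does not change this unit's count.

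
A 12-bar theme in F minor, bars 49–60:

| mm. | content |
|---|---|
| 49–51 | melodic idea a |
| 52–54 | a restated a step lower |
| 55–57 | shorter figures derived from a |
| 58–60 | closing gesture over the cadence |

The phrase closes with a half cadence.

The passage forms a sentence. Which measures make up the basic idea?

measures 49–51

The presentation of a sentence is the basic idea (mm. 49-51) plus its repetition (mm. 52–54); the basic idea is therefore mm. 49–51.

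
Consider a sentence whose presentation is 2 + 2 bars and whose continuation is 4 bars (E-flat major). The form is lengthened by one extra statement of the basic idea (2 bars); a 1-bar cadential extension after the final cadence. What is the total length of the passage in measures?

Basic sentence: 2 + 2 + 4 = 8 bars.
8 (basic form) + 2 (extra statement) + 1 (cadential extension) = 11.

11 measures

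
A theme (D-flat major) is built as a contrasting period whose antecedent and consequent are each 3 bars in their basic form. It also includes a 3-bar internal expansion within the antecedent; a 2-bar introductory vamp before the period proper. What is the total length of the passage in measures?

11 measures

Basic contrasting period: 3 + 3 = 6 bars.
6 (basic form) + 3 (internal expansion) + 2 (introduction) = 11.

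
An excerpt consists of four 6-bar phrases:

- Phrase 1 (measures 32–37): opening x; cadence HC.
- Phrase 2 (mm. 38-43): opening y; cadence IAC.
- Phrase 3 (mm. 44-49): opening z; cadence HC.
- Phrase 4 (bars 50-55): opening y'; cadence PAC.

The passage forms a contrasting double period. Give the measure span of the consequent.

measures 44–55

In a double period the first pair of phrases (ending imperfect authentic cadence) is the large antecedent and the second pair (ending perfect authentic cadence) is the large consequent; the consequent is measures 44–55.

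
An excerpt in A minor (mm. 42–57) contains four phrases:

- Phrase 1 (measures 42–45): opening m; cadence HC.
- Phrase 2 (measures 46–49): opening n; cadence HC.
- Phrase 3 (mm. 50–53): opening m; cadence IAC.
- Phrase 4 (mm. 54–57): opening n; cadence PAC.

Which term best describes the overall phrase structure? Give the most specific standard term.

parallel double period

Four phrases in two halves: the first half (bars 42–49) ends with a half cadence, the second (mm. 50-57) with a perfect authentic cadence — a large antecedent–consequent pair, i.e. a double period.
Phrase 3 begins with the same material as phrase 1, making it parallel.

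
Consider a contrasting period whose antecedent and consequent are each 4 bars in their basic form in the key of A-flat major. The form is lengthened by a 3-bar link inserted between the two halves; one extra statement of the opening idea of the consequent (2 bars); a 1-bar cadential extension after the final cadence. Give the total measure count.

Basic contrasting period: 4 + 4 = 8 bars.
8 (basic form) + 3 (link) + 2 (extra statement) + 1 (cadential extension) = 14.

14 measures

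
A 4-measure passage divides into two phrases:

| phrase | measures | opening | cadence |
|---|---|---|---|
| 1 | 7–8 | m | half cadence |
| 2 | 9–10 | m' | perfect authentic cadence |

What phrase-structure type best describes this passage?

parallel period

Phrase 1 ends with a half cadence (weaker) and phrase 2 with a perfect authentic cadence (stronger): antecedent + consequent = a period.
The two phrases open with the same material (m / m'), so the period is parallel.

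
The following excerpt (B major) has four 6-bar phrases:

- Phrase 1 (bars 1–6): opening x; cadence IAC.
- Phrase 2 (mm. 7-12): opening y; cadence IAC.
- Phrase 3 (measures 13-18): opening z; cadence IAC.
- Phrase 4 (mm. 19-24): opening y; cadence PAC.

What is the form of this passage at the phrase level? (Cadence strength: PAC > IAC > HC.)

contrasting double period

Four phrases in two halves: the first half (measures 1-12) ends with an imperfect authentic cadence, the second (mm. 13-24) with a perfect authentic cadence — a large antecedent–consequent pair, i.e. a double period.
Phrase 3 begins with different material from phrase 1, making it contrasting.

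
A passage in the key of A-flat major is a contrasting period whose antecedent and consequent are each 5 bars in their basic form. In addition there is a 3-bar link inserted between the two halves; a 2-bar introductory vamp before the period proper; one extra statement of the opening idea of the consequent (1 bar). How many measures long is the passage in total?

Basic contrasting period: 5 + 5 = 10 bars.
10 (basic form) + 3 (link) + 2 (introduction) + 1 (extra statement) = 16.

16 measures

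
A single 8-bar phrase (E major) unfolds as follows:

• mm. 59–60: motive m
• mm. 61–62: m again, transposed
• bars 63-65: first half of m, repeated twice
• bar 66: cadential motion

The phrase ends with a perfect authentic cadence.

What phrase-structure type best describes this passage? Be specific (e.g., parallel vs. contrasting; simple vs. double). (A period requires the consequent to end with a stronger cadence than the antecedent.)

Basic idea (mm. 59–60) + its repetition (mm. 61-62) form the presentation; fragmentation and cadence (bars 63–66) form the continuation — the 8-bar whole is a sentence.

sentence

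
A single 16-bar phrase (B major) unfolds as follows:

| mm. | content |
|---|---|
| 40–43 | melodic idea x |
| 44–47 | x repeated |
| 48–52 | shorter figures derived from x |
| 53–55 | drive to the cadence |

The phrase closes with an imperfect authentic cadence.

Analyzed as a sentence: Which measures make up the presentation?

The presentation of a sentence is the basic idea (mm. 40–43) plus its repetition (mm. 44–47); the presentation is therefore mm. 40-47.

measures 40–47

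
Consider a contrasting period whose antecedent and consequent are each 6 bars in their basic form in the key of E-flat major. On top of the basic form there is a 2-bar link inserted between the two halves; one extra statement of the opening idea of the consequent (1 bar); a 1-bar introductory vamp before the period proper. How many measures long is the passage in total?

Basic contrasting period: 6 + 6 = 12 bars.
12 (basic form) + 2 (link) + 1 (extra statement) + 1 (introduction) = 16.

16 measures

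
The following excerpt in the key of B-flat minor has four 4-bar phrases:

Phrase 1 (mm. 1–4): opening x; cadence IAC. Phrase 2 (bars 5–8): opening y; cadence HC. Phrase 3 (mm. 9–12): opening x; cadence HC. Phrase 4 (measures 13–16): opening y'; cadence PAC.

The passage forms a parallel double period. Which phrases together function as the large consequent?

In a double period the first pair of phrases (ending half cadence) is the large antecedent and the second pair (ending perfect authentic cadence) is the large consequent; the consequent is phrases 3 and 4.

phrases 3 and 4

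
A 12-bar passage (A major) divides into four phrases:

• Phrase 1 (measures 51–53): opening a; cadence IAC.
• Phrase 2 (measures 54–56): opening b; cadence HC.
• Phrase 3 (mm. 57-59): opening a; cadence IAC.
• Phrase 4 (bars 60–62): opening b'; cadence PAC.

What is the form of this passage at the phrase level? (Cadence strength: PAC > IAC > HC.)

Four phrases in two halves: the first half (bars 51-56) ends with a half cadence, the second (bars 57–62) with a perfect authentic cadence — a large antecedent–consequent pair, i.e. a double period.
Phrase 3 begins with the same material as phrase 1, making it parallel.

parallel double period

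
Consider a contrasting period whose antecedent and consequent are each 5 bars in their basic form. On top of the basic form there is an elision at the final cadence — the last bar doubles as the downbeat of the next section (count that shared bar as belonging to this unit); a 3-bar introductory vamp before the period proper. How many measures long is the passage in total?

13 measures

Basic contrasting period: 5 + 5 = 10 bars.
10 (basic form) + 3 (introduction) = 13.
The elision shares a bar with the next section but does not change this unit's count.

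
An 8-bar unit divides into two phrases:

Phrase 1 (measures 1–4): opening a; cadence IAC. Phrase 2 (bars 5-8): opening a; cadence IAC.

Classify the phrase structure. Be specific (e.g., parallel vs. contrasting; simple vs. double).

repeated phrase

Both phrases have the same opening (a) and the same cadence (imperfect authentic cadence): the second is a restatement, not a consequent, so this is a repeated phrase rather than a period.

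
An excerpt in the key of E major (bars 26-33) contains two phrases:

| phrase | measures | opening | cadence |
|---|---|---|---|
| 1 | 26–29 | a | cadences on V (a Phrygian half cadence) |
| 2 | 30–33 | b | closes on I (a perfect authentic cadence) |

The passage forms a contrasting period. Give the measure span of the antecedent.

The phrase ending with the weaker cadence (Phrygian half cadence) is the antecedent; the one ending more conclusively (perfect authentic cadence) is the consequent. The antecedent is measures 26–29.

measures 26–29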